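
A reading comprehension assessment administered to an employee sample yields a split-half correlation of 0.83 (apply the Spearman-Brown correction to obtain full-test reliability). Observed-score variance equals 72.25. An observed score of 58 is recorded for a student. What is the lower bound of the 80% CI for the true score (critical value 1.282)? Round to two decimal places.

SD = √72.25 ≃ 8.5000
Full-length reliability (Spearman-Brown) = 2(0.83)/(1+0.83) ≃ 0.9071
The standard error of measurement is 8.5000·√(1 − 0.9071) ≃ 8.5000·0.3048 ≃ 2.5907.
Half-width = 1.282·2.5907 ≃ 3.3213
Lower bound: 58 − 3.3213 = 54.6787

54.68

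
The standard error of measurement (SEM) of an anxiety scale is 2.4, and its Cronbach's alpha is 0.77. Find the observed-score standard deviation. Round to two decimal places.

5.00

SD = SEM / √(1 − r) = 2.4 / √0.230 ≃ 2.4 / 0.480 ≃ 5.004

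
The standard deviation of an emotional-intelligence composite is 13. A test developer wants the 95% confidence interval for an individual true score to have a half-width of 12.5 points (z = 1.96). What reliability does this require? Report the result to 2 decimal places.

SEM needed = half-width / z = 12.5/1.96 ≈ 6.378
r = 1 − (SEM / SD)² = 1 − (6.378 / 13)² ≈ 1 − 0.241 ≈ 0.759

0.76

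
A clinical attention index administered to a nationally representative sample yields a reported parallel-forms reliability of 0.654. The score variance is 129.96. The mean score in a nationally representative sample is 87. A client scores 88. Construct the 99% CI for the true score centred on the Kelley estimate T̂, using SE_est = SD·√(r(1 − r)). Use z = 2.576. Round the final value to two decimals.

[73.68, 101.62]

SD = √129.96 = 11.40000
T̂ = r·X + (1 − r)·M = 0.65400*88 + 0.34600*87 = 57.55200 + 30.10200 ≈ 87.65400
SE_est = SD * √(r(1 − r)) = 11.40000 * √0.22628 ≈ 11.40000 * 0.47569 ≈ 5.42290
CI = 87.65400 ± 2.576 * 5.42290 → [73.68460, 101.62340]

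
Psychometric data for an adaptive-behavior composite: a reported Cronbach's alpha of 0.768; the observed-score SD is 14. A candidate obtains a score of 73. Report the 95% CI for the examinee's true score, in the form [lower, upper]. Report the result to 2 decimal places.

SEM = 14.000*√(1 − 0.768) ≃ 6.743
Half-width = 1.96*6.743 ≃ 13.217
CI = 73 ± 13.217 → [59.783, 86.217]

[59.78, 86.22]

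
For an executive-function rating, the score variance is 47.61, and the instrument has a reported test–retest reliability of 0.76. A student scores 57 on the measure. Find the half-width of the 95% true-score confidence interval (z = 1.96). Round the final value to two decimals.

6.63

SD = √47.61 = 6.9000
SEM = 6.9000 × √(1 − 0.7600) = 6.9000 × √0.2400 ≈ 6.9000 × 0.4899 ≈ 3.3803
Half-width = 1.96×3.3803 ≈ 6.6254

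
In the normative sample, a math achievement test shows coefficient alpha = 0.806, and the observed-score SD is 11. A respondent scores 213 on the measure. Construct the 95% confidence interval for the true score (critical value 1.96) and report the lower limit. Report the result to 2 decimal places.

203.50

SEM = 11.0000 · √(1 − 0.8060) = 11.0000 · √0.1940 ≈ 11.0000 · 0.4405 ≈ 4.8450
Margin = 1.96 · 4.8450 ≈ 9.4962
Lower bound: 213 − 9.4962 = 203.5038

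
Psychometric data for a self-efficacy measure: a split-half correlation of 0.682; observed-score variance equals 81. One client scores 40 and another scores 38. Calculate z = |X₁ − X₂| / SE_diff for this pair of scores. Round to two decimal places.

SD = √81 = 9.000
Spearman-Brown: r = 2(0.682) / (1 + 0.682) = 1.364 / 1.682 ≈ 0.811
SEM = 9.000 * √(1 − 0.811) = 9.000 * √0.189 ≈ 9.000 * 0.435 ≈ 3.913
SE_diff = SEM * √2 ≈ 3.913 * 1.414 ≈ 5.534
z = |40 − 38| / 5.534 = 2 / 5.534 ≈ 0.361

0.36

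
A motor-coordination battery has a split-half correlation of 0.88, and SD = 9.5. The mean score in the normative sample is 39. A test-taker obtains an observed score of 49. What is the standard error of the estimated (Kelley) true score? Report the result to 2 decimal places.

r_full = 2·0.88 / (1 + 0.88) ≈ 0.936
SE_est = 9.500·√[r(1 − r)] ≈ 2.322

2.32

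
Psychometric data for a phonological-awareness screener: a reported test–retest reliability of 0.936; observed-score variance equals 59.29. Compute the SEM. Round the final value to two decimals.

1.95

SD = √59.29 = 7.700
SEM = 7.700 × √(1 − 0.936) = 7.700 × √0.064 ≈ 7.700 × 0.253 ≈ 1.948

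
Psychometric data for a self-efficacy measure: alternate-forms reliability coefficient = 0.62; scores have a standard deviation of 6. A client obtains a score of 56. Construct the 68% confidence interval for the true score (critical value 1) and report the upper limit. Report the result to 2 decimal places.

59.70

The standard error of measurement is 6.000*√(1 − 0.620) ≈ 6.000*0.616 ≈ 3.699.
Half-width = 1*3.699 ≈ 3.699
Upper limit = 56 + 3.699 ≈ 59.699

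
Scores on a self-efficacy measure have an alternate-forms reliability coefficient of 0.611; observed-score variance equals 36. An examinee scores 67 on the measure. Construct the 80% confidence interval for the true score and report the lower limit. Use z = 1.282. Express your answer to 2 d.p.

SD = √36 = 6.000
SEM = 6.000·√(1 − 0.611) ≈ 3.742
Half-width = 1.282·3.742 ≈ 4.797
Lower limit = 67 − 4.797 ≈ 62.203

62.20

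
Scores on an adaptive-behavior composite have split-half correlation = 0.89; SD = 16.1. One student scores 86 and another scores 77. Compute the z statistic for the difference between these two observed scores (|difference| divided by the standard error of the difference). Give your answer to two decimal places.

1.64

Spearman-Brown: r = 2(0.89) / (1 + 0.89) = 1.7800 / 1.8900 ≈ 0.9418
SEM = 16.1000·√(1 − 0.9418) ≈ 3.8841
Standard error of the difference = 3.8841·√2 ≈ 5.4930
z = |86 − 77| / 5.4930 = 9 / 5.4930 ≈ 1.6385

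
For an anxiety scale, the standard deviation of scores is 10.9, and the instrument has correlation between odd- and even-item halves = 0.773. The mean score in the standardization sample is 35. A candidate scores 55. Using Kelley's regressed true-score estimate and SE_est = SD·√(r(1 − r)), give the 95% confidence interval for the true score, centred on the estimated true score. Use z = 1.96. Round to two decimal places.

[45.30, 59.58]

r_full = 2·0.773 / (1 + 0.773) ≈ 0.8720
T̂ = 0.8720(55) + 0.1280(35) ≈ 52.4394
SE_est = SD × √(r(1 − r)) = 10.9000 × √0.1116 ≈ 10.9000 × 0.3341 ≈ 3.6420
CI = 52.4394 ± 1.96 × 3.6420 → [45.3011, 59.5776]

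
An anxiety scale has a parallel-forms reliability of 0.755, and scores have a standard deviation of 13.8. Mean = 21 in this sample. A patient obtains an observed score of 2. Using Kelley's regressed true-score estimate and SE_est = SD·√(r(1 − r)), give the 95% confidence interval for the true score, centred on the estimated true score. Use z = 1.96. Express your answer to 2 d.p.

[-4.98, 18.29]

Estimated true score = 0.75500*2 + (1 − 0.75500)*21 ≈ 6.65500
SE_est = SD * √(r(1 − r)) = 13.80000 * √0.18498 ≈ 13.80000 * 0.43009 ≈ 5.93520
CI = 6.65500 ± 1.96 * 5.93520 → [-4.97800, 18.28800]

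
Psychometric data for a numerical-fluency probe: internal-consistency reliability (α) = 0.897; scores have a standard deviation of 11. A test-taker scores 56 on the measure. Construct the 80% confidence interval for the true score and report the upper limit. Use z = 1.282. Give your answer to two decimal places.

The standard error of measurement is 11.0000×√(1 − 0.8970) ≃ 11.0000×0.3209 ≃ 3.5303.
Margin = 1.282 × 3.5303 ≃ 4.5258
Upper limit = 56 + 4.5258 ≃ 60.5258

60.53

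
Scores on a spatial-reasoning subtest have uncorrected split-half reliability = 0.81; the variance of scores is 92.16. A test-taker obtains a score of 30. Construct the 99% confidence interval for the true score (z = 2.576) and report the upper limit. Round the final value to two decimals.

SD = √92.16 = 9.60000
Full-length reliability (Spearman-Brown) = 2(0.81)/(1+0.81) ≈ 0.89503
SEM = 9.60000 * √(1 − 0.89503) = 9.60000 * √0.10497 ≈ 9.60000 * 0.32399 ≈ 3.11035
Margin = 2.576 * 3.11035 ≈ 8.01225
Upper limit = 30 + 8.01225 ≈ 38.01225

38.01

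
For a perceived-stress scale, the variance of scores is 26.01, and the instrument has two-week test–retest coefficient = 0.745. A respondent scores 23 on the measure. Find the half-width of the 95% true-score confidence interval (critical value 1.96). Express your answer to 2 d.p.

σ = 26.01^(1/2) = 5.1000
SEM = 5.1000 × √(1 − 0.7450) = 5.1000 × √0.2550 ≃ 5.1000 × 0.5050 ≃ 2.5754
Margin = 1.96 × 2.5754 ≃ 5.0477

5.05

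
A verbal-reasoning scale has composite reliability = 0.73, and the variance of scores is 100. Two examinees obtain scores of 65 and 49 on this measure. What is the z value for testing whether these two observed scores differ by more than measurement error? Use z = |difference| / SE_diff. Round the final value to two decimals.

σ = 100^(1/2) = 10.000
SEM = 10.000 · √(1 − 0.730) = 10.000 · √0.270 ≃ 10.000 · 0.520 ≃ 5.196
Standard error of the difference = 5.196·√2 ≃ 7.348
z = 16 / 7.348 ≃ 2.177

2.18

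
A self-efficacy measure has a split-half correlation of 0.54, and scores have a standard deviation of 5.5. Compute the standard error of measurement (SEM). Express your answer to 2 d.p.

Spearman-Brown: r = 2(0.54) / (1 + 0.54) = 1.0800 / 1.5400 ≈ 0.7013
The standard error of measurement is 5.5000*√(1 − 0.7013) ≈ 5.5000*0.5465 ≈ 3.0059.

3.01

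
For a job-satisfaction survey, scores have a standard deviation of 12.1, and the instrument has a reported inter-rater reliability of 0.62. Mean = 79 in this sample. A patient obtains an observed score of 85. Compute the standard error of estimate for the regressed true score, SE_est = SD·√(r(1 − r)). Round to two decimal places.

5.87

SE_est = 12.100·√[r(1 − r)] ≃ 5.873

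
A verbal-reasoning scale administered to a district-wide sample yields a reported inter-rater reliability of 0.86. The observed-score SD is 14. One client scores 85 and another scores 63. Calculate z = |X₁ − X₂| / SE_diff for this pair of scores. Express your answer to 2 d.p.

2.97

SEM = 14.0000·√(1 − 0.8600) ≈ 5.2383
SE_diff = √2 · SEM ≈ 7.4081
z = |85 − 63| / 7.4081 = 22 / 7.4081 ≈ 2.9697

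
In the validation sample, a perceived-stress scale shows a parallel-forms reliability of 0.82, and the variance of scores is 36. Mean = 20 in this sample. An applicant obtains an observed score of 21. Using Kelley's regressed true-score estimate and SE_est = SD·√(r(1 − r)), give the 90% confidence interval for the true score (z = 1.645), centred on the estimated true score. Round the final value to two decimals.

[17.03, 24.61]

σ = 36^(1/2) = 6.0000
T̂ = 0.8200(21) + 0.1800(20) ≈ 20.8200
SE_est = SD * √(r(1 − r)) = 6.0000 * √0.1476 ≈ 6.0000 * 0.3842 ≈ 2.3051
CI = 20.8200 ± 1.645 * 2.3051 → [17.0281, 24.6119]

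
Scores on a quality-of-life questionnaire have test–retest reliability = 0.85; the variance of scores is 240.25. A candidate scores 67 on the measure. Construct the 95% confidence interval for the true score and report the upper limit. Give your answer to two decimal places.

78.77

SD = √240.25 = 15.500
SEM = 15.500 · √(1 − 0.850) = 15.500 · √0.150 ≈ 15.500 · 0.387 ≈ 6.003
1.96 · SEM ≈ 11.766
Upper bound: 67 + 11.766 = 78.766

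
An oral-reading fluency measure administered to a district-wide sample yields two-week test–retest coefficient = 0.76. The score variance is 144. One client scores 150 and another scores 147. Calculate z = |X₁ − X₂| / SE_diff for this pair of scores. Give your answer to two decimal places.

σ = 144^(1/2) = 12.000
The standard error of measurement is 12.000*√(1 − 0.760) ≈ 12.000*0.490 ≈ 5.879.
Standard error of the difference = 5.879·√2 ≈ 8.314
z = |150 − 147| / 8.314 = 3 / 8.314 ≈ 0.361

0.36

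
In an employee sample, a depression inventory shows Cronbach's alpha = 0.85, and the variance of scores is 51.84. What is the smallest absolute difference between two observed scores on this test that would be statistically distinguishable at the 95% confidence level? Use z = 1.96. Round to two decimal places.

7.73

SD = √51.84 ≃ 7.200
The standard error of measurement is 7.200×√(1 − 0.850) ≃ 7.200×0.387 ≃ 2.789.
SE_diff = √2 × SEM ≃ 3.944
Smallest detectable difference = 1.96×3.944 ≃ 7.729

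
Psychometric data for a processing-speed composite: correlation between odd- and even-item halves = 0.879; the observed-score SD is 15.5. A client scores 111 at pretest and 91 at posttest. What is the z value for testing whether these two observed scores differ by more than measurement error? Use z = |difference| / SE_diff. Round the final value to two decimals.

Full-length reliability (Spearman-Brown) = 2(0.879)/(1+0.879) ≈ 0.9356
The standard error of measurement is 15.5000*√(1 − 0.9356) ≈ 15.5000*0.2538 ≈ 3.9333.
Standard error of the difference = 3.9333·√2 ≈ 5.5626
z = |111 − 91| / 5.5626 = 20 / 5.5626 ≈ 3.5955

3.60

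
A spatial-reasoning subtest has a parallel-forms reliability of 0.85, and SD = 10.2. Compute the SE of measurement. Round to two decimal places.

SEM = 10.200*√(1 − 0.850) ≈ 3.950

3.95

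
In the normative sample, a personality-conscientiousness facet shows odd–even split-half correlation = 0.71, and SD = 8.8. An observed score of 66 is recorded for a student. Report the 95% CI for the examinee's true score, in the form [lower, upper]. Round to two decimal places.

r_full = 2·0.71 / (1 + 0.71) ≈ 0.830
SEM = 8.800 * √(1 − 0.830) = 8.800 * √0.170 ≈ 8.800 * 0.412 ≈ 3.624
Margin = 1.96 * 3.624 ≈ 7.103
CI = 66 ± 7.103 → [58.897, 73.103]

[58.90, 73.10]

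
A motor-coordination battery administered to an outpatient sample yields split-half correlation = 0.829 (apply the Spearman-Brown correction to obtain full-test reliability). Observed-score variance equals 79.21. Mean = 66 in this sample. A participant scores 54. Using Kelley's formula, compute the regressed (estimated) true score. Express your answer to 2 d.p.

Full-length reliability (Spearman-Brown) = 2(0.829)/(1+0.829) ≈ 0.9065
T̂ = r·X + (1 − r)·M = 0.9065·54 + 0.0935·66 ≈ 48.9513 + 6.1706 ≈ 55.1219

55.12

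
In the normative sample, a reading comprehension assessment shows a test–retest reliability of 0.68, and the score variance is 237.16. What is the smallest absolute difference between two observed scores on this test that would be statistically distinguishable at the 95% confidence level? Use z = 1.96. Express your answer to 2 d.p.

24.15

SD = √237.16 = 15.4000
SEM = 15.4000*√(1 − 0.6800) ≈ 8.7116
Standard error of the difference = 8.7116·√2 ≈ 12.3200
Minimum reliable difference = 1.96 * SE_diff ≈ 1.96 * 12.3200 ≈ 24.1472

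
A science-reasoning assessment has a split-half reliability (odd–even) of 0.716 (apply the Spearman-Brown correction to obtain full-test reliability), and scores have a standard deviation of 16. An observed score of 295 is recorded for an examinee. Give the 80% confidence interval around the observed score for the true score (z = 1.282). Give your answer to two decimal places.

Full-length reliability (Spearman-Brown) = 2(0.716)/(1+0.716) ≈ 0.8345
SEM = 16.0000×√(1 − 0.8345) ≈ 6.5091
1.282 × SEM ≈ 8.3447
80% CI: 295 ± 8.3447 = [286.6553, 303.3447]

[286.66, 303.34]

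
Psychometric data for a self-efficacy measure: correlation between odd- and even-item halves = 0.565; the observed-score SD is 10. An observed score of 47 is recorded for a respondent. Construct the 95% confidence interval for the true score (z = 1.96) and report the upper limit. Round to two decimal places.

57.33

r_full = 2·0.565 / (1 + 0.565) ≈ 0.7220
SEM = 10.0000 · √(1 − 0.7220) = 10.0000 · √0.2780 ≈ 10.0000 · 0.5272 ≈ 5.2721
1.96 · SEM ≈ 10.3334
Upper bound: 47 + 10.3334 = 57.3334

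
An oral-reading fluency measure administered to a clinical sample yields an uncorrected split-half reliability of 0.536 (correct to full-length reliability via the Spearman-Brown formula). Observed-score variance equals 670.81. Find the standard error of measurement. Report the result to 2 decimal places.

σ = 670.81^(1/2) = 25.900
Full-length reliability (Spearman-Brown) = 2(0.536)/(1+0.536) ≈ 0.698
SEM = 25.900 × √(1 − 0.698) = 25.900 × √0.302 ≈ 25.900 × 0.550 ≈ 14.235

14.24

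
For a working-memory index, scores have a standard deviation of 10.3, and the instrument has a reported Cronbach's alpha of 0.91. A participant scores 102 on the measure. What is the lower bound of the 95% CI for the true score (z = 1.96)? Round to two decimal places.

SEM = 10.300 · √(1 − 0.910) = 10.300 · √0.090 ≈ 10.300 · 0.300 ≈ 3.090
Half-width = 1.96·3.090 ≈ 6.056
Lower bound: 102 − 6.056 = 95.944

95.94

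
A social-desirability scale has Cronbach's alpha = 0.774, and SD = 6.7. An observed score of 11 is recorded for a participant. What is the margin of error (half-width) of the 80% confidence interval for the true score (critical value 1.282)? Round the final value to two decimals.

4.08

SEM = 6.700 * √(1 − 0.774) = 6.700 * √0.226 ≈ 6.700 * 0.475 ≈ 3.185
Half-width = 1.282*3.185 ≈ 4.083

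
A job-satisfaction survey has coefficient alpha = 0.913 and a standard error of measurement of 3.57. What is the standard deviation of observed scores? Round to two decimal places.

SD = 3.57 / √(1 − 0.913) ≈ 12.103

12.10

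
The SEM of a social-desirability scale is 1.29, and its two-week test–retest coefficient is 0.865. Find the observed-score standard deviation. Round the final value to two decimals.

SD = SEM / √(1 − r) = 1.29 / √0.135 ≈ 1.29 / 0.367 ≈ 3.511

3.51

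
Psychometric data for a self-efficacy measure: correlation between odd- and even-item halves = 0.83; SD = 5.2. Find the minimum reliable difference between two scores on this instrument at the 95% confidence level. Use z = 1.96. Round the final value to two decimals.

Spearman-Brown: r = 2(0.83) / (1 + 0.83) = 1.660 / 1.830 ≈ 0.907
SEM = 5.200*√(1 − 0.907) ≈ 1.585
SE_diff = SEM * √2 ≈ 1.585 * 1.414 ≈ 2.241
Minimum reliable difference = 1.96 * SE_diff ≈ 1.96 * 2.241 ≈ 4.393

4.39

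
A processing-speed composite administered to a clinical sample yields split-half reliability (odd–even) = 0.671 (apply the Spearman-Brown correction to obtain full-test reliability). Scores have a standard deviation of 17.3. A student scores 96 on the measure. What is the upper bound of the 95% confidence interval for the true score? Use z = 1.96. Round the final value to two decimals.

111.05

Spearman-Brown: r = 2(0.671) / (1 + 0.671) = 1.342 / 1.671 ≈ 0.803
The standard error of measurement is 17.300·√(1 − 0.803) ≈ 17.300·0.444 ≈ 7.676.
Half-width = 1.96·7.676 ≈ 15.046
Upper bound: 96 + 15.046 = 111.046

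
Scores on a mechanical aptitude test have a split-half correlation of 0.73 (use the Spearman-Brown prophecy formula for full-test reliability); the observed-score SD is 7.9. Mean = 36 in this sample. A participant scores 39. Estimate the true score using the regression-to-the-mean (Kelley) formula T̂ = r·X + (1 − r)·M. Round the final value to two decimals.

38.53

r_full = 2·0.73 / (1 + 0.73) ≈ 0.84393
T̂ = r·X + (1 − r)·M = 0.84393×39 + 0.15607×36 ≈ 32.91329 + 5.61850 ≈ 38.53179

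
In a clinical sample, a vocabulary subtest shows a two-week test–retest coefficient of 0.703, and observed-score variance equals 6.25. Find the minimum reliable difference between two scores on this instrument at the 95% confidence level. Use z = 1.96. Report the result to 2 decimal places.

3.78

SD = √6.25 = 2.50000
SEM = 2.50000*√(1 − 0.70300) ≈ 1.36244
SE_diff = SEM * √2 ≈ 1.36244 * 1.41421 ≈ 1.92678
Smallest detectable difference = 1.96*1.92678 ≈ 3.77650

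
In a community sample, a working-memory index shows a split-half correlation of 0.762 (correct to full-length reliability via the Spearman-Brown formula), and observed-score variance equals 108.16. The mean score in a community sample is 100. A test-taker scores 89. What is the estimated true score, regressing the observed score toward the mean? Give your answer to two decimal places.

Full-length reliability (Spearman-Brown) = 2(0.762)/(1+0.762) ≈ 0.8649
T̂ = 0.8649(89) + 0.1351(100) ≈ 90.4858

90.49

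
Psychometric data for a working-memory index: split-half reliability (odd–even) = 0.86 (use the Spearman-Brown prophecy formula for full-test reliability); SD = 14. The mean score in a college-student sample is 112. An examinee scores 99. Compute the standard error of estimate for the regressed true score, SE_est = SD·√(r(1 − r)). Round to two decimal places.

3.69

Spearman-Brown: r = 2(0.86) / (1 + 0.86) = 1.720 / 1.860 ≃ 0.925
SE_est = SD · √(r(1 − r)) = 14.000 · √0.070 ≃ 14.000 · 0.264 ≃ 3.694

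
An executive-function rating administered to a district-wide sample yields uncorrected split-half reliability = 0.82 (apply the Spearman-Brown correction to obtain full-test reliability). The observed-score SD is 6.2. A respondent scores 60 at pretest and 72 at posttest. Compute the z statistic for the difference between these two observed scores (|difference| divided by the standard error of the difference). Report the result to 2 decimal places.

4.35

Full-length reliability (Spearman-Brown) = 2(0.82)/(1+0.82) ≈ 0.901
The standard error of measurement is 6.200×√(1 − 0.901) ≈ 6.200×0.314 ≈ 1.950.
Standard error of the difference = 1.950·√2 ≈ 2.757
z = |60 − 72| / 2.757 = 12 / 2.757 ≈ 4.352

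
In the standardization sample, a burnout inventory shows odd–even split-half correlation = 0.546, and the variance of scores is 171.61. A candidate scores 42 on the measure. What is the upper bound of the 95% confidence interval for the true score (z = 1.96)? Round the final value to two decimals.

SD = √171.61 ≃ 13.10000
Full-length reliability (Spearman-Brown) = 2(0.546)/(1+0.546) ≃ 0.70634
SEM = 13.10000 · √(1 − 0.70634) = 13.10000 · √0.29366 ≃ 13.10000 · 0.54191 ≃ 7.09896
1.96 · SEM ≃ 13.91395
Upper bound: 42 + 13.91395 = 55.91395

55.91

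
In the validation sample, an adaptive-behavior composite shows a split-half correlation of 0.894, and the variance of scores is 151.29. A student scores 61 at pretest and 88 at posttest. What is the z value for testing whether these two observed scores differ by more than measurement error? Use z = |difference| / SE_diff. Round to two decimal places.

6.56

σ = 151.29^(1/2) = 12.30000
r_full = 2·0.894 / (1 + 0.894) ≃ 0.94403
SEM = 12.30000 × √(1 − 0.94403) = 12.30000 × √0.05597 ≃ 12.30000 × 0.23657 ≃ 2.90983
SE_diff = SEM × √2 ≃ 2.90983 × 1.41421 ≃ 4.11513
z = 27 / 4.11513 ≃ 6.56116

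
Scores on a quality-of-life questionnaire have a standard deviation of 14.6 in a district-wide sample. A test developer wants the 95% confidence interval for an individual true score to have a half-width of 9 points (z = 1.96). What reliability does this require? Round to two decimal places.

0.90

SEM needed = half-width / z = 9/1.96 ≈ 4.5918
Required reliability = 1 − (SEM/SD)² = 1 − 0.0989 ≈ 0.9011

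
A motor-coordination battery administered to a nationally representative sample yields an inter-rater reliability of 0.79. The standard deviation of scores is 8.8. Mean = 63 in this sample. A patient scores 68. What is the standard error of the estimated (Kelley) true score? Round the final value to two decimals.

3.58

SE_est = SD × √(r(1 − r)) = 8.800 × √0.166 ≈ 8.800 × 0.407 ≈ 3.584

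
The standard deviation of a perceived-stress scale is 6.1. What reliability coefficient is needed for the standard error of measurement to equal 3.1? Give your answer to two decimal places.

r = 1 − (3.1000/6.1)² ≈ 1 − 0.2583 ≈ 0.7417

0.74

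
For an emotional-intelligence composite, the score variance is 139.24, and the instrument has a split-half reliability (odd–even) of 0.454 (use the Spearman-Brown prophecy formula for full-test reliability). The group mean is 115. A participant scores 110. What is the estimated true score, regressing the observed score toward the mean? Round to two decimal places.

Spearman-Brown: r = 2(0.454) / (1 + 0.454) = 0.908 / 1.454 ≈ 0.624
T̂ = 0.624(110) + 0.376(115) ≈ 111.878

111.88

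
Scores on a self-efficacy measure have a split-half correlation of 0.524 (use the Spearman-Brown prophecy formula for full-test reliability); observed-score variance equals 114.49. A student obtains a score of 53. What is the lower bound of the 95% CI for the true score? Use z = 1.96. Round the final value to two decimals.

41.28

SD = √114.49 ≈ 10.70000
Full-length reliability (Spearman-Brown) = 2(0.524)/(1+0.524) ≈ 0.68766
The standard error of measurement is 10.70000·√(1 − 0.68766) ≈ 10.70000·0.55887 ≈ 5.97991.
Margin = 1.96 · 5.97991 ≈ 11.72063
Lower bound: 53 − 11.72063 = 41.27937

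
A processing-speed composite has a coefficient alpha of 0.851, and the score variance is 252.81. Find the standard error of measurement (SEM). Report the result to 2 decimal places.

σ = 252.81^(1/2) = 15.9000
The standard error of measurement is 15.9000*√(1 − 0.8510) ≃ 15.9000*0.3860 ≃ 6.1375.

6.14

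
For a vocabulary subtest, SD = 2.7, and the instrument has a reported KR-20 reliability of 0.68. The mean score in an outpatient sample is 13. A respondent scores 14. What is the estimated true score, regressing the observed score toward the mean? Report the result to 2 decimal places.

13.68

T̂ = 0.680(14) + 0.320(13) ≈ 13.680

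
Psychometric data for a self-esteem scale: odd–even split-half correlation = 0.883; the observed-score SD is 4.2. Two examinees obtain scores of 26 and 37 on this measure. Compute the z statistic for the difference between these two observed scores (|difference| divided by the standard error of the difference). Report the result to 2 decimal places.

Spearman-Brown: r = 2(0.883) / (1 + 0.883) = 1.7660 / 1.8830 ≈ 0.9379
SEM = 4.2000*√(1 − 0.9379) ≈ 1.0469
Standard error of the difference = 1.0469·√2 ≈ 1.4806
z = |26 − 37| / 1.4806 = 11 / 1.4806 ≈ 7.4295

7.43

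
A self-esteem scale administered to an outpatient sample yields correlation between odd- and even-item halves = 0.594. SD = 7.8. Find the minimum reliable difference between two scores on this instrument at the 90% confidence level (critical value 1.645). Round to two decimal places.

Full-length reliability (Spearman-Brown) = 2(0.594)/(1+0.594) ≈ 0.7453
SEM = 7.8000*√(1 − 0.7453) ≈ 3.9365
Standard error of the difference = 3.9365·√2 ≈ 5.5671
Minimum reliable difference = 1.645 * SE_diff ≈ 1.645 * 5.5671 ≈ 9.1579

9.16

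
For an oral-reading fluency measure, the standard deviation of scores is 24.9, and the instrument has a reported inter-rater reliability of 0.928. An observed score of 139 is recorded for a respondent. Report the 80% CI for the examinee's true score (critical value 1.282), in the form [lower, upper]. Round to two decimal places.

[130.43, 147.57]

SEM = 24.900 · √(1 − 0.928) = 24.900 · √0.072 ≃ 24.900 · 0.268 ≃ 6.681
1.282 · SEM ≃ 8.566
CI = 139 ± 8.566 → [130.434, 147.566]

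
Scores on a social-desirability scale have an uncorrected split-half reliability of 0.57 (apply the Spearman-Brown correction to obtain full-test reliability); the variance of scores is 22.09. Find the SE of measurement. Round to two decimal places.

SD = √22.09 ≈ 4.700
Full-length reliability (Spearman-Brown) = 2(0.57)/(1+0.57) ≈ 0.726
SEM = 4.700 * √(1 − 0.726) = 4.700 * √0.274 ≈ 4.700 * 0.523 ≈ 2.460

2.46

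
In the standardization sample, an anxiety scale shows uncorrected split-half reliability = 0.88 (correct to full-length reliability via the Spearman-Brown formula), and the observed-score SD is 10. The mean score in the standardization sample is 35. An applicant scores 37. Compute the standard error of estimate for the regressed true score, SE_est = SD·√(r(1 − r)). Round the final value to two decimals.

Full-length reliability (Spearman-Brown) = 2(0.88)/(1+0.88) ≈ 0.9362
SE_est = SD × √(r(1 − r)) = 10.0000 × √0.0598 ≈ 10.0000 × 0.2444 ≈ 2.4445

2.44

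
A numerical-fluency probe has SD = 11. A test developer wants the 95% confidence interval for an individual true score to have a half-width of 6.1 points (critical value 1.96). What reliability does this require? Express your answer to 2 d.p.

SEM needed = half-width / z = 6.1/1.96 ≈ 3.1122
r = 1 − (3.1122/11)² ≈ 1 − 0.0801 ≈ 0.9199

0.92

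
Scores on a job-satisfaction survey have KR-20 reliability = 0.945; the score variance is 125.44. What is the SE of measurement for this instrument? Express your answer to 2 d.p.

σ = 125.44^(1/2) = 11.200
SEM = 11.200 × √(1 − 0.945) = 11.200 × √0.055 ≈ 11.200 × 0.235 ≈ 2.627

2.63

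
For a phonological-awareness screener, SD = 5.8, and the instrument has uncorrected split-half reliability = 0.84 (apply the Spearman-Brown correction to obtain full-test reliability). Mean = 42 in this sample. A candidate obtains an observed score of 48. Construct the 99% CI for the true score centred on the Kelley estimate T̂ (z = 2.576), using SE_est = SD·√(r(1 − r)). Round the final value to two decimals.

Spearman-Brown: r = 2(0.84) / (1 + 0.84) = 1.68000 / 1.84000 ≃ 0.91304
T̂ = 0.91304(48) + 0.08696(42) ≃ 47.47826
SE_est = SD × √(r(1 − r)) = 5.80000 × √0.07940 ≃ 5.80000 × 0.28177 ≃ 1.63427
99% CI: 47.47826 ± 4.20989 ≃ (43.26837, 51.68815)

[43.27, 51.69]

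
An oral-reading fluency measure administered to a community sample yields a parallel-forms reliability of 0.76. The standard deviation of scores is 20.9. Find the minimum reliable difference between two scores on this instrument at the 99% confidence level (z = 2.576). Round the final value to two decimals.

SEM = 20.9000×√(1 − 0.7600) ≈ 10.2389
Standard error of the difference = 10.2389·√2 ≈ 14.4799
Minimum reliable difference = 2.576 × SE_diff ≈ 2.576 × 14.4799 ≈ 37.3003

37.30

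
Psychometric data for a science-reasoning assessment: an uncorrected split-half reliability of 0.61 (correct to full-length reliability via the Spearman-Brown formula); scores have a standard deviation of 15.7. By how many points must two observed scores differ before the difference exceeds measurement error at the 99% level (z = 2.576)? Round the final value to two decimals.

r_full = 2·0.61 / (1 + 0.61) ≈ 0.7578
SEM = 15.7000*√(1 − 0.7578) ≈ 7.7271
SE_diff = √2 * SEM ≈ 10.9278
Minimum reliable difference = 2.576 * SE_diff ≈ 2.576 * 10.9278 ≈ 28.1501

28.15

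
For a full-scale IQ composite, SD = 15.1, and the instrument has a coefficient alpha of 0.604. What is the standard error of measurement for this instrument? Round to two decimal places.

SEM = 15.1000 * √(1 − 0.6040) = 15.1000 * √0.3960 ≃ 15.1000 * 0.6293 ≃ 9.5022

9.50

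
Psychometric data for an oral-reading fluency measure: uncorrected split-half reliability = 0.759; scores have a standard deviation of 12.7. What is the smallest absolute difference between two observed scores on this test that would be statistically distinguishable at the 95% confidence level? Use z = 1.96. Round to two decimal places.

Full-length reliability (Spearman-Brown) = 2(0.759)/(1+0.759) ≈ 0.8630
SEM = 12.7000·√(1 − 0.8630) ≈ 4.7009
Standard error of the difference = 4.7009·√2 ≈ 6.6481
Smallest detectable difference = 1.96·6.6481 ≈ 13.0302

13.03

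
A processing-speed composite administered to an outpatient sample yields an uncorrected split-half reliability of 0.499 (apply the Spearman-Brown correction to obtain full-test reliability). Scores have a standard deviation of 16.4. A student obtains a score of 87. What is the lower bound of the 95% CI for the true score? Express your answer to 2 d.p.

Spearman-Brown: r = 2(0.499) / (1 + 0.499) = 0.9980 / 1.4990 ≃ 0.6658
SEM = 16.4000 * √(1 − 0.6658) = 16.4000 * √0.3342 ≃ 16.4000 * 0.5781 ≃ 9.4812
1.96 * SEM ≃ 18.5831
Lower bound: 87 − 18.5831 = 68.4169

68.42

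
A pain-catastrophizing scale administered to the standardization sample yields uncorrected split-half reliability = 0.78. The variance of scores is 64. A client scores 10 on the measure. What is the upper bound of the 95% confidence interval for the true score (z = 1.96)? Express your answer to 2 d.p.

σ = 64^(1/2) = 8.0000
Spearman-Brown: r = 2(0.78) / (1 + 0.78) = 1.5600 / 1.7800 ≈ 0.8764
SEM = 8.0000 × √(1 − 0.8764) = 8.0000 × √0.1236 ≈ 8.0000 × 0.3516 ≈ 2.8125
Half-width = 1.96×2.8125 ≈ 5.5125
Upper limit = 10 + 5.5125 ≈ 15.5125

15.51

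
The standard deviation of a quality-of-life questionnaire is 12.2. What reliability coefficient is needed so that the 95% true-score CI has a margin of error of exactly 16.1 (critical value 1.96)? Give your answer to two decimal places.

Required SEM = 16.1 / 1.96 ≈ 8.214
r = 1 − (SEM / SD)² = 1 − (8.214 / 12.2)² ≈ 1 − 0.453 ≈ 0.547

0.55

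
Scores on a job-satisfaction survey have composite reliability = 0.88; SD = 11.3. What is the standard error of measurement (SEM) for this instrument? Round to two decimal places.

SEM = 11.300*√(1 − 0.880) ≈ 3.914

3.91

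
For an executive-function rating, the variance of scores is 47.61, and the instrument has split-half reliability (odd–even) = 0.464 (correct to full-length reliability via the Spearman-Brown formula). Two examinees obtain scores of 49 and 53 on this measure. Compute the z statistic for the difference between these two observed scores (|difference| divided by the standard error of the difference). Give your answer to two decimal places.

0.68

SD = √47.61 ≈ 6.900
r_full = 2·0.464 / (1 + 0.464) ≈ 0.634
The standard error of measurement is 6.900*√(1 − 0.634) ≈ 6.900*0.605 ≈ 4.175.
SE_diff = SEM * √2 ≈ 4.175 * 1.414 ≈ 5.904
z = 4 / 5.904 ≈ 0.677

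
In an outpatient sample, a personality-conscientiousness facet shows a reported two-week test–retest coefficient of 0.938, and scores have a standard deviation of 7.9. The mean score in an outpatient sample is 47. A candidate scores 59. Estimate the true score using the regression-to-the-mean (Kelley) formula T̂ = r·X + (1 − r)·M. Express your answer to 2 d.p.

T̂ = 0.938(59) + 0.062(47) ≈ 58.256

58.26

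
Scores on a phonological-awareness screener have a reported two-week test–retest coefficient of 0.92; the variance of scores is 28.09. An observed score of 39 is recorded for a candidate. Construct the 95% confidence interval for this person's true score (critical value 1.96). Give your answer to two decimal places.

σ = 28.09^(1/2) = 5.300
SEM = 5.300*√(1 − 0.920) ≈ 1.499
1.96 * SEM ≈ 2.938
95% CI: 39 ± 2.938 = [36.062, 41.938]

[36.06, 41.94]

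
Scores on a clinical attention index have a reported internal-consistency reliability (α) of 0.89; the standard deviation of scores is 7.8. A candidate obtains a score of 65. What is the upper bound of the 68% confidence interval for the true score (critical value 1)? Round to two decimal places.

SEM = 7.8000·√(1 − 0.8900) ≃ 2.5870
1 · SEM ≃ 2.5870
Upper limit = 65 + 2.5870 ≃ 67.5870

67.59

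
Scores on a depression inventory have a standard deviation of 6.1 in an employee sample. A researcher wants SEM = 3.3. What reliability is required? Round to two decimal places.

r = 1 − (SEM / SD)² = 1 − (3.3000 / 6.1)² ≈ 1 − 0.2927 ≈ 0.7073

0.71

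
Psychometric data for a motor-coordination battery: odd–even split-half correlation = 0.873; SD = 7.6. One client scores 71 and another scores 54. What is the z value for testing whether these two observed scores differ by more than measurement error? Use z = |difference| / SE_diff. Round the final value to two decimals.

Spearman-Brown: r = 2(0.873) / (1 + 0.873) = 1.74600 / 1.87300 ≃ 0.93219
The standard error of measurement is 7.60000·√(1 − 0.93219) ≃ 7.60000·0.26040 ≃ 1.97900.
Standard error of the difference = 1.97900·√2 ≃ 2.79873
z = |71 − 54| / 2.79873 = 17 / 2.79873 ≃ 6.07418

6.07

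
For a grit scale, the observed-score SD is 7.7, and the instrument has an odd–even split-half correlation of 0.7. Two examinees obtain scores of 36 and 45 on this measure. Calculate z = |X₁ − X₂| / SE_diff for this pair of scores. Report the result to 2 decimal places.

1.97

Spearman-Brown: r = 2(0.7) / (1 + 0.7) = 1.400 / 1.700 ≈ 0.824
SEM = 7.700 · √(1 − 0.824) = 7.700 · √0.176 ≈ 7.700 · 0.420 ≈ 3.235
SE_diff = √2 · SEM ≈ 4.574
z = |36 − 45| / 4.574 = 9 / 4.574 ≈ 1.967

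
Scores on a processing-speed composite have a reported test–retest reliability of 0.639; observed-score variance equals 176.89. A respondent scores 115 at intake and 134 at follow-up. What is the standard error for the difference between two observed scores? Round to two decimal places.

11.30

SD = √176.89 ≃ 13.300
SEM = 13.300·√(1 − 0.639) ≃ 7.991
SE_diff = √2 · SEM ≃ 11.301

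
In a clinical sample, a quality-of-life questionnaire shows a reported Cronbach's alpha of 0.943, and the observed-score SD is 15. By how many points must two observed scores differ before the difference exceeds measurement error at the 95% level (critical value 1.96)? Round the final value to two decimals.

SEM = 15.000·√(1 − 0.943) ≈ 3.581
SE_diff = SEM · √2 ≈ 3.581 · 1.414 ≈ 5.065
Minimum reliable difference = 1.96 · SE_diff ≈ 1.96 · 5.065 ≈ 9.927

9.93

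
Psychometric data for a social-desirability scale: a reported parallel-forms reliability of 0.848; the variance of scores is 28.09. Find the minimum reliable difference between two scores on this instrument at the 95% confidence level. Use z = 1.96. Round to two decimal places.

σ = 28.09^(1/2) = 5.300
SEM = 5.300×√(1 − 0.848) ≈ 2.066
SE_diff = SEM × √2 ≈ 2.066 × 1.414 ≈ 2.922
Smallest detectable difference = 1.96×2.922 ≈ 5.728

5.73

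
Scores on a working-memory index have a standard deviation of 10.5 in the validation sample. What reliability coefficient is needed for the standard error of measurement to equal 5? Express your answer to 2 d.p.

0.77

r = 1 − (5.0000/10.5)² ≃ 1 − 0.2268 ≃ 0.7732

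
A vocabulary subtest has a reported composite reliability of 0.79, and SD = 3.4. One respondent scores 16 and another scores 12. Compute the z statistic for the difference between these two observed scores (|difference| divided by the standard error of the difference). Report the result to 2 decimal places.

1.82

The standard error of measurement is 3.400·√(1 − 0.790) ≈ 3.400·0.458 ≈ 1.558.
SE_diff = SEM · √2 ≈ 1.558 · 1.414 ≈ 2.203
z = |16 − 12| / 2.203 = 4 / 2.203 ≈ 1.815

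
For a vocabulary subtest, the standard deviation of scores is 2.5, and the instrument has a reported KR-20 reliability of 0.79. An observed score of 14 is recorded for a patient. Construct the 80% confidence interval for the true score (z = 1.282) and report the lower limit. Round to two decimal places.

SEM = 2.50000×√(1 − 0.79000) ≈ 1.14564
1.282 × SEM ≈ 1.46872
Lower bound: 14 − 1.46872 = 12.53128

12.53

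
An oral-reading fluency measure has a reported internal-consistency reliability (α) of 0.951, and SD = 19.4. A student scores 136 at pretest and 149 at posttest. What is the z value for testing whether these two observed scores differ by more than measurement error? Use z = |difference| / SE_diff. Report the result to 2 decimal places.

SEM = 19.4000 * √(1 − 0.9510) = 19.4000 * √0.0490 ≃ 19.4000 * 0.2214 ≃ 4.2944
SE_diff = √2 * SEM ≃ 6.0732
z = 13 / 6.0732 ≃ 2.1406

2.14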